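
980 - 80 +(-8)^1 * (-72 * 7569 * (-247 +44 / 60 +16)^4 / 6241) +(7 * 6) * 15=7660644396206451994 / 3900625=1963953057832.13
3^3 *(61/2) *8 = 6588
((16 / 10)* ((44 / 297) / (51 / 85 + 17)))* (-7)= -28 / 297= -0.09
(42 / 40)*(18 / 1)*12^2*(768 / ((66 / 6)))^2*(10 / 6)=2675441664 / 121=22111088.13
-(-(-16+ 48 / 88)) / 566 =-85 / 3113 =-0.03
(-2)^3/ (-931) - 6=-5578/ 931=-5.99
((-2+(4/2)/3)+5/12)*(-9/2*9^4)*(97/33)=636417/8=79552.12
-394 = -394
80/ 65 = 16/ 13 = 1.23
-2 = -2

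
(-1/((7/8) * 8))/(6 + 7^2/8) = -8/679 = -0.01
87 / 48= 29 / 16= 1.81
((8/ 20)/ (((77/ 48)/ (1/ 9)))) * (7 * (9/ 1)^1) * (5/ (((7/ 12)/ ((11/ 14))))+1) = 36384/ 2695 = 13.50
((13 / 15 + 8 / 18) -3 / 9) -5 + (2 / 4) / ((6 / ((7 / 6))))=-157 / 40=-3.92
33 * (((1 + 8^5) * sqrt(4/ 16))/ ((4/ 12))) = 3244131/ 2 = 1622065.50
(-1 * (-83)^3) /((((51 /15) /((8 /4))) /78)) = 445993860 /17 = 26234932.94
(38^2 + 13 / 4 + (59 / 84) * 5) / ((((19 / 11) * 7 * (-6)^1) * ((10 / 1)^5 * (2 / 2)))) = -0.00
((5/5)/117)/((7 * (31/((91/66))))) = 1/18414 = 0.00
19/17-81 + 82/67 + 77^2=6663539/1139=5850.34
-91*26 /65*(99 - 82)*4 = -12376 /5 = -2475.20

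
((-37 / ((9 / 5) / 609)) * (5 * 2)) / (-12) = 187775 / 18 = 10431.94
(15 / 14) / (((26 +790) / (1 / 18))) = 5 / 68544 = 0.00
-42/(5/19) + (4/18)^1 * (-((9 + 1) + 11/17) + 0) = -123904/765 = -161.97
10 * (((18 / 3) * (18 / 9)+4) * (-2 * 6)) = -1920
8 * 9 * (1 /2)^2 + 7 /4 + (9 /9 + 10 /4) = 93 /4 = 23.25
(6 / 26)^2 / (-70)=-9 / 11830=-0.00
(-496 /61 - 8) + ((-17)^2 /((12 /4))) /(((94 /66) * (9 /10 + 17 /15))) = 49122 /2867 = 17.13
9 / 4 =2.25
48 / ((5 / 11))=528 / 5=105.60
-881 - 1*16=-897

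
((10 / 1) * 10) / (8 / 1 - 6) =50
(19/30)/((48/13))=247/1440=0.17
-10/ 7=-1.43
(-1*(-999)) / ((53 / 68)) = 67932 / 53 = 1281.74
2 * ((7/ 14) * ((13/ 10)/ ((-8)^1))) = -13/ 80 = -0.16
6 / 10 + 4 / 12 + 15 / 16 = 449 / 240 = 1.87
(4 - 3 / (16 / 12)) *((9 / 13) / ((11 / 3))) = 189 / 572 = 0.33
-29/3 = -9.67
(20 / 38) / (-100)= -1 / 190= -0.01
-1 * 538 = -538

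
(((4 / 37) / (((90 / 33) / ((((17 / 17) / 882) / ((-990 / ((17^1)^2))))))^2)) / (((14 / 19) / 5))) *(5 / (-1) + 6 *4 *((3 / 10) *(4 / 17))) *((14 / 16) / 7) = -26230507 / 5875224334560000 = -0.00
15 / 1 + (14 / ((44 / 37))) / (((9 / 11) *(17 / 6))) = 1024 / 51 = 20.08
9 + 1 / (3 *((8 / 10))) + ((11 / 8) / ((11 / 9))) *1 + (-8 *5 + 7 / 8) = -343 / 12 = -28.58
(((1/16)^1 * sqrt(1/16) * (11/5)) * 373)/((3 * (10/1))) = 0.43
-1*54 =-54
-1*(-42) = 42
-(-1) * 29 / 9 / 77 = 29 / 693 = 0.04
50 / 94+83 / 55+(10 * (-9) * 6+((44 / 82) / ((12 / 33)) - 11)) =-116050053 / 211970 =-547.48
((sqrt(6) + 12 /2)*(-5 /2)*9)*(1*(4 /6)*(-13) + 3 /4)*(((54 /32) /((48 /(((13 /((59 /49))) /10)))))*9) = 14705145*sqrt(6) /241664 + 44115435 /120832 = 514.15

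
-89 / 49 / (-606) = 89 / 29694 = 0.00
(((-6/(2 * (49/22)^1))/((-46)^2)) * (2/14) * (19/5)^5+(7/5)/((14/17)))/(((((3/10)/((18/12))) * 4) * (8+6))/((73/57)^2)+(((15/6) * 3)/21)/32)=314822502481024/1322686046985625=0.24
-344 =-344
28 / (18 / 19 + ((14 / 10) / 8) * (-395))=-4256 / 10363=-0.41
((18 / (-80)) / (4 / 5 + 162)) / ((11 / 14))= -63 / 35816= -0.00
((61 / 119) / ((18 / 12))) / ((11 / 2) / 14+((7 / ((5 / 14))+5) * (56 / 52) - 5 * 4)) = 31720 / 639081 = 0.05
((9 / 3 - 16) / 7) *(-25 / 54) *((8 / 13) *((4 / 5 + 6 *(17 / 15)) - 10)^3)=-256 / 35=-7.31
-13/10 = -1.30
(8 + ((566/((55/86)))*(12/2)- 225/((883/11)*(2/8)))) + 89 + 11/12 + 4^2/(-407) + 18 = 116758028087/21562860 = 5414.77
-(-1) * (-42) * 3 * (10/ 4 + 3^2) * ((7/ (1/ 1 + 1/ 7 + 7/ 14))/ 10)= -3087/ 5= -617.40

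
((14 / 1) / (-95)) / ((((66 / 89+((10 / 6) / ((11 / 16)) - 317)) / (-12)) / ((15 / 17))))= -1480248 / 297719113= -0.00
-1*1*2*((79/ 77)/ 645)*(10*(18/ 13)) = -1896/ 43043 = -0.04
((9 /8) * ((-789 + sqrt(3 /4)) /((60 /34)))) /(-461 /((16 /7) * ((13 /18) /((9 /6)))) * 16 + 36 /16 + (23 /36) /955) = 52895349 /704585672 - 67041 * sqrt(3) /1409171344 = 0.07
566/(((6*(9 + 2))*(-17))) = -283/561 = -0.50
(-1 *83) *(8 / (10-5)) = -664 / 5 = -132.80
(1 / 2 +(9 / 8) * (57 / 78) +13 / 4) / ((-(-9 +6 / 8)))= 317 / 572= 0.55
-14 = -14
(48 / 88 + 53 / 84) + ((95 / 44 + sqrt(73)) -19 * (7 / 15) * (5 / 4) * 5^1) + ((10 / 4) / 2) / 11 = -8003 / 154 + sqrt(73) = -43.42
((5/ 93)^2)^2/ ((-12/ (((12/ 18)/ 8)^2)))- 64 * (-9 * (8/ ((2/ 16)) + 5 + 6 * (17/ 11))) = 64106367257892133/ 1421897260608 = 45085.09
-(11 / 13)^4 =-14641 / 28561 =-0.51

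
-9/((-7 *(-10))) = -9/70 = -0.13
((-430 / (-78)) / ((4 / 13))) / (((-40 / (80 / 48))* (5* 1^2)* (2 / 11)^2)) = -5203 / 1152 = -4.52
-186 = -186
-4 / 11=-0.36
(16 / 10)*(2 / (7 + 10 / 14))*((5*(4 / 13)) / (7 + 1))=28 / 351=0.08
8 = 8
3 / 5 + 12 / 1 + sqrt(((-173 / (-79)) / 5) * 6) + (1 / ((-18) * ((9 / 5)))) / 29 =sqrt(410010) / 395 + 295949 / 23490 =14.22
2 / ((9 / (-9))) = -2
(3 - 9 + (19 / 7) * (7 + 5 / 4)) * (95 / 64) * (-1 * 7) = -43605 / 256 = -170.33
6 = 6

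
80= 80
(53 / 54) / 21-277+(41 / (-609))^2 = -1848870397 / 6675858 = -276.95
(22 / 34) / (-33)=-1 / 51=-0.02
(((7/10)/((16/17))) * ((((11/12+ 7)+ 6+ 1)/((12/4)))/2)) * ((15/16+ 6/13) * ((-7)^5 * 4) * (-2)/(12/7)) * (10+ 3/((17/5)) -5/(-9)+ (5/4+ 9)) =14599459828289/3317760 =4400396.60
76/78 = 38/39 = 0.97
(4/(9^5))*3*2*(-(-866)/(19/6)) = 13856/124659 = 0.11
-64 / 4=-16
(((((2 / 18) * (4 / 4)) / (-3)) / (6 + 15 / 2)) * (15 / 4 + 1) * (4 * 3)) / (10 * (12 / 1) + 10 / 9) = -19 / 14715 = -0.00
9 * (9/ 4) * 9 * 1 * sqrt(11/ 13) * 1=729 * sqrt(143)/ 52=167.65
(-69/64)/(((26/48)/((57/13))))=-11799/1352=-8.73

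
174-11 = 163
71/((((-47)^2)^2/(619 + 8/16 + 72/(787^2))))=0.01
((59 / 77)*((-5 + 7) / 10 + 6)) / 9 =1829 / 3465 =0.53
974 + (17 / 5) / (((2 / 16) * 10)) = 24418 / 25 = 976.72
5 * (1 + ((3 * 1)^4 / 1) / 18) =55 / 2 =27.50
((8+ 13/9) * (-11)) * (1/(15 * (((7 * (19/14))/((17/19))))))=-6358/9747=-0.65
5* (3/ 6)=5/ 2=2.50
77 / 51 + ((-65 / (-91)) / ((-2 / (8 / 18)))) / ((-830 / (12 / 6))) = 134245 / 88893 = 1.51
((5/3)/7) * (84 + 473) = 2785/21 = 132.62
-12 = -12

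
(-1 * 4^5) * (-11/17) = 11264/17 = 662.59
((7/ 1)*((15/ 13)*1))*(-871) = -7035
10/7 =1.43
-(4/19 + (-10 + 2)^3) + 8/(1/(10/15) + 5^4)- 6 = 12041634/23807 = 505.80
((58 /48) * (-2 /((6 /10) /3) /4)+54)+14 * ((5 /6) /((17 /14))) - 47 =11087 /816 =13.59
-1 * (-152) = 152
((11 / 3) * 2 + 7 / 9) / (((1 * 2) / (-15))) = -365 / 6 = -60.83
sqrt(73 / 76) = sqrt(1387) / 38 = 0.98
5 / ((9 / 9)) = 5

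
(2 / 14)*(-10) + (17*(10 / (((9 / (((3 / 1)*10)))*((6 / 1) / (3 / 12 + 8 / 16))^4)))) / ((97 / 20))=-730085 / 521472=-1.40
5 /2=2.50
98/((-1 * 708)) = -49/354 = -0.14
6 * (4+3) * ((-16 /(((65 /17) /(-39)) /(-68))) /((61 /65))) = -30296448 /61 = -496663.08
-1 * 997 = -997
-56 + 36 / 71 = -3940 / 71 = -55.49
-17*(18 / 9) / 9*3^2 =-34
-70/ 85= -14/ 17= -0.82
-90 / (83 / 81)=-7290 / 83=-87.83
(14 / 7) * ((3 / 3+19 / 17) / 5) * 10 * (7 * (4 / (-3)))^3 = -351232 / 51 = -6886.90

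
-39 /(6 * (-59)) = 13 /118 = 0.11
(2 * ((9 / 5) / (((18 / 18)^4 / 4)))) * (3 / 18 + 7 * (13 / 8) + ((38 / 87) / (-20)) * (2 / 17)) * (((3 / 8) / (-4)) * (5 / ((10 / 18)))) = -55294893 / 394400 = -140.20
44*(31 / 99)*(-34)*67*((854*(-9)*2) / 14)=34461584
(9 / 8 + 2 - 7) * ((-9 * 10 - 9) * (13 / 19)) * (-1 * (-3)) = 119691 / 152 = 787.44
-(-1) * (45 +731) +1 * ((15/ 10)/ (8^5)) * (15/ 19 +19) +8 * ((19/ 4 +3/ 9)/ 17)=6178921495/ 7938048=778.39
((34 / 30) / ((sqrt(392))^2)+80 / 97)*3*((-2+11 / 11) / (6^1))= -472049 / 1140720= -0.41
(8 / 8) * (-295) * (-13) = 3835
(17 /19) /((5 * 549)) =0.00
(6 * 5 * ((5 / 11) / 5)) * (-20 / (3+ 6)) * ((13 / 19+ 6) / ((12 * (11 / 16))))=-101600 / 20691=-4.91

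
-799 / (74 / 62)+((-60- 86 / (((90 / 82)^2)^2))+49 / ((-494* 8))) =-472916952639029 / 599609790000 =-788.71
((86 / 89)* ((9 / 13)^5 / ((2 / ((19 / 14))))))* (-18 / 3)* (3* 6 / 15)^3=-31261485384 / 28914442375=-1.08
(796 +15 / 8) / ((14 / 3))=170.97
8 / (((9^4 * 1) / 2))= 16 / 6561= 0.00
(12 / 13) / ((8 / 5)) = 15 / 26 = 0.58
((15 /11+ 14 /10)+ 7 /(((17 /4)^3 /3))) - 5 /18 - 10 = -35217247 /4863870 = -7.24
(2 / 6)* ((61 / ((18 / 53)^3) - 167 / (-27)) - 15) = 9030089 / 17496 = 516.12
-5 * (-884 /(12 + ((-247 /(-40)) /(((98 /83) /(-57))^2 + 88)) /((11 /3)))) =3830589657065600 /10416376253661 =367.75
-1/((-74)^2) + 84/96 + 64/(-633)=5363845/6932616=0.77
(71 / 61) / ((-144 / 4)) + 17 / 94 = 15329 / 103212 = 0.15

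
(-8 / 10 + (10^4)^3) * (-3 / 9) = -4999999999996 / 15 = -333333333333.07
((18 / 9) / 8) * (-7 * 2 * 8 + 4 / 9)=-27.89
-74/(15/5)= -74/3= -24.67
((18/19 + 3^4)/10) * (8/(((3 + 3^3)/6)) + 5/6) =37887/1900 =19.94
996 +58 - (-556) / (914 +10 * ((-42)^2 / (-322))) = 10420968 / 9881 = 1054.65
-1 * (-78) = 78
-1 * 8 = -8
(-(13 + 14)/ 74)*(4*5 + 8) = -378/ 37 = -10.22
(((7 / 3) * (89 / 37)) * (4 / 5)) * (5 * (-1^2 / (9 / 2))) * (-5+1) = 19936 / 999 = 19.96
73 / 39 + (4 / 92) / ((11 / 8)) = 18781 / 9867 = 1.90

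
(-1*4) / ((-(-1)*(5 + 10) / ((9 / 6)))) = -2 / 5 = -0.40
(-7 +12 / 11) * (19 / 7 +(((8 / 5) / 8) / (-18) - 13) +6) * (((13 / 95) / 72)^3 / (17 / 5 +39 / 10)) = 77314627 / 3237832630771200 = 0.00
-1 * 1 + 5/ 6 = -1/ 6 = -0.17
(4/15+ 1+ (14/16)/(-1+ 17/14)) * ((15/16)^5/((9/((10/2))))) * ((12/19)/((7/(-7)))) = -27084375/19922944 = -1.36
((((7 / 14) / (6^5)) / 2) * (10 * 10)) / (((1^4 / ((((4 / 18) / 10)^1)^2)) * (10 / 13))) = 13 / 6298560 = 0.00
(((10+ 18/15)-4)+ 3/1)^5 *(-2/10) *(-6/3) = 690050502/15625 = 44163.23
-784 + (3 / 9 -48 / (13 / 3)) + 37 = -29552 / 39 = -757.74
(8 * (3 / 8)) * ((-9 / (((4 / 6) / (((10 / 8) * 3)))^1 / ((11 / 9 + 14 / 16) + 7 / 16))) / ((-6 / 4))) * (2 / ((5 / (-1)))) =-102.66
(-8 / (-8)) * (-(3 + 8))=-11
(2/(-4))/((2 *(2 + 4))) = -1/24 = -0.04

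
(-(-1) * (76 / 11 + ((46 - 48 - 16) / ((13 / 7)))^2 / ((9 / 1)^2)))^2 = 225000000 / 3455881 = 65.11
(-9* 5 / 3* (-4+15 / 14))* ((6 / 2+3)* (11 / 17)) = 20295 / 119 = 170.55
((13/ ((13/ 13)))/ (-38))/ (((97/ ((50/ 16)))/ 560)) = -11375/ 1843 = -6.17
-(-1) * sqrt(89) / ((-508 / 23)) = -23 * sqrt(89) / 508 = -0.43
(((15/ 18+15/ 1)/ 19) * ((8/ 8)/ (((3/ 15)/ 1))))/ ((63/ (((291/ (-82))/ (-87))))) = 0.00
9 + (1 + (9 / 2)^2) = 121 / 4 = 30.25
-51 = -51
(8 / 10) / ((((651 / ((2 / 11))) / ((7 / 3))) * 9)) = 8 / 138105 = 0.00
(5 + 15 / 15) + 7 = 13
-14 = -14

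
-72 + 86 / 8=-245 / 4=-61.25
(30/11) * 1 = 2.73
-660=-660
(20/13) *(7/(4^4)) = 35/832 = 0.04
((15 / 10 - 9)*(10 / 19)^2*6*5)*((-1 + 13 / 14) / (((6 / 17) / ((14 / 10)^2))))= 8925 / 361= 24.72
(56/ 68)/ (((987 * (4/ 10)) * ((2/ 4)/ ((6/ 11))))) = 20/ 8789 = 0.00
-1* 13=-13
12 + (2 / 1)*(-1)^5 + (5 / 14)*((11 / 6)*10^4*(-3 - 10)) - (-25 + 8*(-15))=-1784245 / 21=-84964.05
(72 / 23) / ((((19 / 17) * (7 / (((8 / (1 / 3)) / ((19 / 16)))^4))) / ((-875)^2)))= 2910880530432000000 / 56950277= 51112666764.24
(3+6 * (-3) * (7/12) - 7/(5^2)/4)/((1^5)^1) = -757/100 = -7.57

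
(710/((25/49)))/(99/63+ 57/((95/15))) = 24353/185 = 131.64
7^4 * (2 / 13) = 4802 / 13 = 369.38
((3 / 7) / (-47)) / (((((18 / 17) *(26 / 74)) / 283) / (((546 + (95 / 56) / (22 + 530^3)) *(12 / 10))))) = -810299225255299369 / 178289166466320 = -4544.86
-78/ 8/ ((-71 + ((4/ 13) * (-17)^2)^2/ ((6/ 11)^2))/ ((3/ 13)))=-13689/ 161264692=-0.00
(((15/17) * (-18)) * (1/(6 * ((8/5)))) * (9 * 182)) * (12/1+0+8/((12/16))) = -61425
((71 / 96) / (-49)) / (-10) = 71 / 47040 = 0.00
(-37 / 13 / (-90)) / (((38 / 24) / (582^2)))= 8355192 / 1235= 6765.34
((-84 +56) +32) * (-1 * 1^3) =-4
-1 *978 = -978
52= 52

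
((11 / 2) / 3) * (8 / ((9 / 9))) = 44 / 3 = 14.67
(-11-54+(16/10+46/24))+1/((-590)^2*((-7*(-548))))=-246298224617/4005934800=-61.48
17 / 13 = 1.31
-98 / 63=-14 / 9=-1.56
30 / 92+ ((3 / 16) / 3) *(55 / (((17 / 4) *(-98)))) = 48715 / 153272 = 0.32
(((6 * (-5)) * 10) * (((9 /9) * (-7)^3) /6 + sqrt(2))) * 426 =7305900 - 127800 * sqrt(2) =7125163.51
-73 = -73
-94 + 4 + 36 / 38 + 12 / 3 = -1616 / 19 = -85.05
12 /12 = 1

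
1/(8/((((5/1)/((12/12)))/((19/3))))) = 15/152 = 0.10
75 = 75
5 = 5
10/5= 2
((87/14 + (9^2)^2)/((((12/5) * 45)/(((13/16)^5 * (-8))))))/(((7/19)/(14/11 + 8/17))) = -35240814320387/43236458496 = -815.07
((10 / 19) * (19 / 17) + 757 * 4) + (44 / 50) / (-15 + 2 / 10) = 9524723 / 3145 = 3028.53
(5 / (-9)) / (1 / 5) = -25 / 9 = -2.78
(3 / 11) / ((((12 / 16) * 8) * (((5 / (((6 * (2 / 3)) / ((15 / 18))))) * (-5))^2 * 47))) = 288 / 8078125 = 0.00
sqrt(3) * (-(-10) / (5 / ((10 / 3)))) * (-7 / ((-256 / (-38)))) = -12.00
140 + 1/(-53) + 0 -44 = 5087/53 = 95.98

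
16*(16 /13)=256 /13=19.69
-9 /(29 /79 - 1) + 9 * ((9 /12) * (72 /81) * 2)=1311 /50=26.22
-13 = -13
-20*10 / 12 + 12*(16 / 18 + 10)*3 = 375.33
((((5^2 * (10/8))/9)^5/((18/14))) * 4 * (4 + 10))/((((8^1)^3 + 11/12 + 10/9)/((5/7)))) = 213623046875/6993291168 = 30.55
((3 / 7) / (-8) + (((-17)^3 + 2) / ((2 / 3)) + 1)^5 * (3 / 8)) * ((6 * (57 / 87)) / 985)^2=-47329307883891085275466983 / 365549732800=-129474333140289.70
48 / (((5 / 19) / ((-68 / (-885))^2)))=1405696 / 1305375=1.08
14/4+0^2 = 7/2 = 3.50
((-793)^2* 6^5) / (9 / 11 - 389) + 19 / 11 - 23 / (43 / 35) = -208543763906 / 16555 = -12597025.91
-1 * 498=-498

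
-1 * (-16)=16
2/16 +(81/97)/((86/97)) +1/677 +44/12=3308177/698664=4.74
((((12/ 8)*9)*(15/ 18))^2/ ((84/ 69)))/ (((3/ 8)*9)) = 1725/ 56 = 30.80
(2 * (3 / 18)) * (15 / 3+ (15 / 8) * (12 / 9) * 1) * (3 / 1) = 15 / 2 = 7.50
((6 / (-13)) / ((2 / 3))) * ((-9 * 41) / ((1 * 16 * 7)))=3321 / 1456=2.28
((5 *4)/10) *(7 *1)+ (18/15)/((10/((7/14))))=703/50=14.06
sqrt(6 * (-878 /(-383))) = 2 * sqrt(504411) /383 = 3.71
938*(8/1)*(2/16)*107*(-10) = -1003660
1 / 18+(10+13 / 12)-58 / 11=2323 / 396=5.87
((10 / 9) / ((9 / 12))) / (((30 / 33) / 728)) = 32032 / 27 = 1186.37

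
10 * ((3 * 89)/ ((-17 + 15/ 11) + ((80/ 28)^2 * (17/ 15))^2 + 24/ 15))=1586640825/ 42522926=37.31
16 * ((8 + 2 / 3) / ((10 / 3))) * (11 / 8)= 286 / 5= 57.20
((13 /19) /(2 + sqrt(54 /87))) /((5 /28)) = 1508 /665 - 78* sqrt(58) /665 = 1.37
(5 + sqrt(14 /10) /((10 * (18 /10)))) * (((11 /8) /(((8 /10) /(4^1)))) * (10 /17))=55 * sqrt(35) /1224 + 1375 /68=20.49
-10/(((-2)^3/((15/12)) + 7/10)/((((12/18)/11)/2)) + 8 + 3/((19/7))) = 1900/34009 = 0.06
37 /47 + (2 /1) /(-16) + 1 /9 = 0.77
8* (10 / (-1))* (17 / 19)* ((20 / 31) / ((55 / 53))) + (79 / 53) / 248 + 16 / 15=-1789513999 / 41206440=-43.43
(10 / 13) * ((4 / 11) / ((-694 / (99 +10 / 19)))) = -0.04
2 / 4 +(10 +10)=41 / 2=20.50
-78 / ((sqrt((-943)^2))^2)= -78 / 889249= -0.00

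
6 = 6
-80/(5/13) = -208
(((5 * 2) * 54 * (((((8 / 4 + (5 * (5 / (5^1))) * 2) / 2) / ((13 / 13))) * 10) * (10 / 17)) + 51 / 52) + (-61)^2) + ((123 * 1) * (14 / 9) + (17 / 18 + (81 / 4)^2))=744145193 / 31824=23383.14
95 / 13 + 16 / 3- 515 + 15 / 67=-1312079 / 2613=-502.14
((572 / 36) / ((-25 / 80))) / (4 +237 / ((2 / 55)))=-4576 / 586935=-0.01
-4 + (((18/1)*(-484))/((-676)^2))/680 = -155372929/38842960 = -4.00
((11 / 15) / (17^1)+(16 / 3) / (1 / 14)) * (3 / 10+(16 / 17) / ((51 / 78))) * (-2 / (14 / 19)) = -1819618163 / 5158650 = -352.73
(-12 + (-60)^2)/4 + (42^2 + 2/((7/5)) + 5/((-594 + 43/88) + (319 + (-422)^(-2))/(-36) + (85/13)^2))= 124301205359824477/46687307906407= 2662.42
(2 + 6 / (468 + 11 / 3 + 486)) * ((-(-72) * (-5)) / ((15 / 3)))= -415008 / 2873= -144.45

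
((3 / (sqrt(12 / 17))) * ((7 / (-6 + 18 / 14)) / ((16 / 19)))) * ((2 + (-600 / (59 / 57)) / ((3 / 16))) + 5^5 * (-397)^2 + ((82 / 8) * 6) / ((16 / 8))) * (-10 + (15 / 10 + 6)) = 541078187252995 * sqrt(51) / 498432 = 7752453992.75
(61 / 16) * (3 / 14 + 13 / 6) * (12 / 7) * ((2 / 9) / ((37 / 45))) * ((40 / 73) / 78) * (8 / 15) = 244000 / 15484833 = 0.02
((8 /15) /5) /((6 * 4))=1 /225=0.00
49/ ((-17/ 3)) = -8.65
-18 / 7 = -2.57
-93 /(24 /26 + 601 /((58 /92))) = -35061 /359746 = -0.10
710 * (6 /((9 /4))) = 5680 /3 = 1893.33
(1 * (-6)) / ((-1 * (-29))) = -6 / 29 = -0.21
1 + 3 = 4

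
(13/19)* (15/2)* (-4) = -390/19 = -20.53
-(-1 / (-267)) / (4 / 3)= -1 / 356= -0.00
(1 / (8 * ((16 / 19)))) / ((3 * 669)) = 19 / 256896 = 0.00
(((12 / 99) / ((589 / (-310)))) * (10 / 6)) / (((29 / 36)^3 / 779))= -42508800 / 268279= -158.45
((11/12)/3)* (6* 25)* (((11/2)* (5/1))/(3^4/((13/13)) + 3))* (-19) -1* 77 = -364991/1008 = -362.09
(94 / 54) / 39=47 / 1053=0.04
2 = 2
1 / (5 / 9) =9 / 5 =1.80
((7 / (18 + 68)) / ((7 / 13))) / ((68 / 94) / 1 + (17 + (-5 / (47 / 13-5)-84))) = -5499 / 2279645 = -0.00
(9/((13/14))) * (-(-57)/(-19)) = -378/13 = -29.08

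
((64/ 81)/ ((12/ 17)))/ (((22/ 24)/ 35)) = 38080/ 891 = 42.74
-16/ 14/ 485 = -8/ 3395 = -0.00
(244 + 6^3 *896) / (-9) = -193780 / 9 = -21531.11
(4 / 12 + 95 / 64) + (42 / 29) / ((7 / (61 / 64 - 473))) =-533677 / 5568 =-95.85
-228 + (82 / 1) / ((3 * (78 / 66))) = -7990 / 39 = -204.87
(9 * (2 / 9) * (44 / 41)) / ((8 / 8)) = 88 / 41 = 2.15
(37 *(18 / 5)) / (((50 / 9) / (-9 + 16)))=20979 / 125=167.83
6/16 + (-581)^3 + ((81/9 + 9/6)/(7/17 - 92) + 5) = -814302429191/4152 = -196122935.74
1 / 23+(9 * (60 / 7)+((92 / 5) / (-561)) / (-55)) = 1917190237 / 24838275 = 77.19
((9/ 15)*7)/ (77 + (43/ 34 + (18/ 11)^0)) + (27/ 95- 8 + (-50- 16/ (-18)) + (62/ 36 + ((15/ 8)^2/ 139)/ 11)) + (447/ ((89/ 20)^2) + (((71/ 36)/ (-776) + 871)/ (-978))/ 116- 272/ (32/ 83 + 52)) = -5226844189089478579940903/ 138729799454474063404800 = -37.68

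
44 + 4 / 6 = 134 / 3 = 44.67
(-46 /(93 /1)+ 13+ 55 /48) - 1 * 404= -193613 /496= -390.35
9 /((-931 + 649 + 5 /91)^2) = 74529 /658281649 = 0.00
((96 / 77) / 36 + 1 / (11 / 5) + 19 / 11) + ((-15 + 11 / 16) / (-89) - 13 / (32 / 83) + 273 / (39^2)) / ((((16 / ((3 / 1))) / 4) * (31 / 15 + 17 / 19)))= -180080974897 / 28873388544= -6.24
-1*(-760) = 760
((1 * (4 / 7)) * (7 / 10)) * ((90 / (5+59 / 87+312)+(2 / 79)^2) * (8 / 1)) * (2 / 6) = 391820656 / 1293665685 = 0.30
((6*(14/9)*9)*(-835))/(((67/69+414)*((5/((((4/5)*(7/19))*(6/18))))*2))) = -4517016/2720135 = -1.66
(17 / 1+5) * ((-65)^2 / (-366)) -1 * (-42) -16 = -41717 / 183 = -227.96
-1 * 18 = -18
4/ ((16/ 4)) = 1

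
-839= -839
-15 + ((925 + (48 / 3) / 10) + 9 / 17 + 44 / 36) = 698714 / 765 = 913.35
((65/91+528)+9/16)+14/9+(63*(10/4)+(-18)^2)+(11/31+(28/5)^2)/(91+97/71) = 864674767637/853851600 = 1012.68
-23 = -23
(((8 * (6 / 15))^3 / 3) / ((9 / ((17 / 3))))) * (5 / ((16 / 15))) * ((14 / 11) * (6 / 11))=121856 / 5445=22.38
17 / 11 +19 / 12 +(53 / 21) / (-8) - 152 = -149.19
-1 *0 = 0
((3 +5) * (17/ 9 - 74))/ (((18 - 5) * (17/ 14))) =-72688/ 1989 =-36.54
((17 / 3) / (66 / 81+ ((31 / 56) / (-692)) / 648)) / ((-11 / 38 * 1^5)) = -24.02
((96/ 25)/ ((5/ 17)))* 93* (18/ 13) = 2731968/ 1625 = 1681.21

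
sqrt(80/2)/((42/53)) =53 * sqrt(10)/21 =7.98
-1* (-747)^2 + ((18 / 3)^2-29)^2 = -557960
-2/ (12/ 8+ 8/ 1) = -4/ 19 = -0.21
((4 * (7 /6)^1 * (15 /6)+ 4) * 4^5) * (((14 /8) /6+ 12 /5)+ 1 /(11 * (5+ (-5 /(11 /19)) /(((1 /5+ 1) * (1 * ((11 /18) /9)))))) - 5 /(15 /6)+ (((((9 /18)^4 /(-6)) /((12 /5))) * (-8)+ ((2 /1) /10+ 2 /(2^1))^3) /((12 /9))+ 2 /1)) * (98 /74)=46133554096 /541125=85254.89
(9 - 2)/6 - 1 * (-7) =49/6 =8.17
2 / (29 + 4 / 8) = 4 / 59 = 0.07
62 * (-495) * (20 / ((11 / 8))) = -446400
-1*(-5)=5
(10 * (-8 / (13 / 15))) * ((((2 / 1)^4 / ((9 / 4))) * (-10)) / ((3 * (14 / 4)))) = 512000 / 819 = 625.15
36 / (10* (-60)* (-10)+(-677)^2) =36 / 464329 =0.00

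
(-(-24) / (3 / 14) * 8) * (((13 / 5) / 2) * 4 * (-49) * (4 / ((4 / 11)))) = -12556544 / 5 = -2511308.80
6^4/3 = 432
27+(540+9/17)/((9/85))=5132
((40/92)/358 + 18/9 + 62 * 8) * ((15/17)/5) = 6150813/69989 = 87.88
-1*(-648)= 648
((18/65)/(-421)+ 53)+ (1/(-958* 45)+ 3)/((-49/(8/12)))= 918389057842/17341665705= 52.96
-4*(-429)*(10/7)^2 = 171600/49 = 3502.04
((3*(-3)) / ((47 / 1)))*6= -54 / 47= -1.15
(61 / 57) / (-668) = -0.00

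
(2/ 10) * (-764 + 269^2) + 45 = 71822/ 5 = 14364.40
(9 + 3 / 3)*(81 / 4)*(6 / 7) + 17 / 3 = 3764 / 21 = 179.24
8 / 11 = 0.73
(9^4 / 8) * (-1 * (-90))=295245 / 4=73811.25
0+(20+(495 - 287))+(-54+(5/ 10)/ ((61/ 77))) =21305/ 122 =174.63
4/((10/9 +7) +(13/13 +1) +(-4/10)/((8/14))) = 360/847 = 0.43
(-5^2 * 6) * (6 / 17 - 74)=187800 / 17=11047.06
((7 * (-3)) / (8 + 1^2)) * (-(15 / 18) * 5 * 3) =175 / 6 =29.17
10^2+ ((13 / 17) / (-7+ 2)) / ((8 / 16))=99.69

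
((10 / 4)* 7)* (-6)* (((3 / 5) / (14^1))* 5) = -45 / 2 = -22.50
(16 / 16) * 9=9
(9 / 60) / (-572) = -3 / 11440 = -0.00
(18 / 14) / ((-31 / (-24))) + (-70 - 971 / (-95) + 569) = 10518112 / 20615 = 510.22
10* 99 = 990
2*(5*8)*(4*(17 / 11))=5440 / 11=494.55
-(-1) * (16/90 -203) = -9127/45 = -202.82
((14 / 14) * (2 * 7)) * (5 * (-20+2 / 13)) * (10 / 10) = -18060 / 13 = -1389.23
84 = 84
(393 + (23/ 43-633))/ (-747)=10297/ 32121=0.32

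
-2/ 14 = -1/ 7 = -0.14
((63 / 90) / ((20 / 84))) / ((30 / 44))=539 / 125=4.31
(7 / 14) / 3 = 1 / 6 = 0.17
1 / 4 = 0.25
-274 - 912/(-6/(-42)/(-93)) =593438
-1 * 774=-774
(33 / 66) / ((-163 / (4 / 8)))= -1 / 652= -0.00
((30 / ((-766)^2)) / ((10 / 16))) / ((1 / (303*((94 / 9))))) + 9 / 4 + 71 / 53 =119681241 / 31098068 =3.85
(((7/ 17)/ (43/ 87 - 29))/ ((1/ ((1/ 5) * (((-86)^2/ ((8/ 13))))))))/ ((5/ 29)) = -201.38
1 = 1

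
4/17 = 0.24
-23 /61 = -0.38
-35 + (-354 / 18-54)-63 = -515 / 3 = -171.67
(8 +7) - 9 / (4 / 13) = -57 / 4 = -14.25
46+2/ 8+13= 237/ 4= 59.25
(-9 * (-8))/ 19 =72/ 19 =3.79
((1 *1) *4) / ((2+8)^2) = 1 / 25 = 0.04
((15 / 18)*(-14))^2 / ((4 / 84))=8575 / 3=2858.33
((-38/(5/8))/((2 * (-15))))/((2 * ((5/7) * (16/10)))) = 133/150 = 0.89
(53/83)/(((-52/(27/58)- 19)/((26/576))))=-2067/9373024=-0.00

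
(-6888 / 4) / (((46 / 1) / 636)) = -547596 / 23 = -23808.52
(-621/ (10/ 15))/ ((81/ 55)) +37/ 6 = -1879/ 3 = -626.33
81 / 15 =27 / 5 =5.40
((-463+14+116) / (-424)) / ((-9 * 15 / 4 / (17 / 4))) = -629 / 6360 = -0.10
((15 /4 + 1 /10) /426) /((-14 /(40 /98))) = -11 /41748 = -0.00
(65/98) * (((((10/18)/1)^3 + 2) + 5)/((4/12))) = 169910/11907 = 14.27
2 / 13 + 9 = 119 / 13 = 9.15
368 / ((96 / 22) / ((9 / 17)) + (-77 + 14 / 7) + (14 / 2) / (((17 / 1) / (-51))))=-759 / 181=-4.19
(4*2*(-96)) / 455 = -768 / 455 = -1.69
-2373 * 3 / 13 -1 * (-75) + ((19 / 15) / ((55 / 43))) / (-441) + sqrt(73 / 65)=-2235351421 / 4729725 + sqrt(4745) / 65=-471.56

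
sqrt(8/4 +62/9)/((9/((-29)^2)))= 3364* sqrt(5)/27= 278.60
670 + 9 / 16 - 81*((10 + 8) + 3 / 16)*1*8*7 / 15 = -386347 / 80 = -4829.34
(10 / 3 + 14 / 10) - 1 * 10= -79 / 15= -5.27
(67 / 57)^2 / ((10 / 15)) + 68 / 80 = 63301 / 21660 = 2.92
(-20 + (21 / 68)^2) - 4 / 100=-2305599 / 115600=-19.94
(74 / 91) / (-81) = -74 / 7371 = -0.01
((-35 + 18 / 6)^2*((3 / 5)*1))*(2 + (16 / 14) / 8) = 9216 / 7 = 1316.57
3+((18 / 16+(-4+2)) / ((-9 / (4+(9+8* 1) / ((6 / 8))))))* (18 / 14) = 6.33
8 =8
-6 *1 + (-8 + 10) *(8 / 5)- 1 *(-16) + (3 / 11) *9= 861 / 55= 15.65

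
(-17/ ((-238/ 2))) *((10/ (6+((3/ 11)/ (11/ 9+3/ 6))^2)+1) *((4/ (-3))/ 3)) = -3726824/ 22068963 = -0.17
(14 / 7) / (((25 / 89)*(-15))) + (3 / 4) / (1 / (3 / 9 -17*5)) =-63.97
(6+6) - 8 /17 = 196 /17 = 11.53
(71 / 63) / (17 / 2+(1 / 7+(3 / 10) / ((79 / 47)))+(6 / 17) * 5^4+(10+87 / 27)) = 476765 / 102644168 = 0.00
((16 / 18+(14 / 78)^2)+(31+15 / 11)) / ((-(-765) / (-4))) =-742516 / 4266405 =-0.17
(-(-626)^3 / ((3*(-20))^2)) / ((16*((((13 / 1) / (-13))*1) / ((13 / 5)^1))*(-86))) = 398635861 / 3096000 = 128.76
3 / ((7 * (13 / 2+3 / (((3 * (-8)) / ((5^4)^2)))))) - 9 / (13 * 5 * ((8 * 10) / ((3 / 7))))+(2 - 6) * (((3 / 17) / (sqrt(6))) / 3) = -2 * sqrt(6) / 51 - 3556757 / 4738952400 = -0.10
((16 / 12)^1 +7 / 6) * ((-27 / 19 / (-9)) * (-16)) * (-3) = 360 / 19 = 18.95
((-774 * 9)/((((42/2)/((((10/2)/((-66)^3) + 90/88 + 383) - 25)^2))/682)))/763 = -14201610715783294117/371594904912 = -38217990.96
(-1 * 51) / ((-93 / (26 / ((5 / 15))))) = 42.77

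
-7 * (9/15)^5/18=-189/6250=-0.03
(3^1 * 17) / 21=17 / 7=2.43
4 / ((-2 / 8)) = -16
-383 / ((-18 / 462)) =29491 / 3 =9830.33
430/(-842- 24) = -215/433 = -0.50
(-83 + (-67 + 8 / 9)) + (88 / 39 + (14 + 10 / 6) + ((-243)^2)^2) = 407953759568 / 117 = 3486784269.81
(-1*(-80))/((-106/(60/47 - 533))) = 999640/2491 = 401.30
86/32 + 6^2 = 619/16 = 38.69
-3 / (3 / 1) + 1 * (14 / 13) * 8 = 7.62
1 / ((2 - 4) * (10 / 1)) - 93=-1861 / 20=-93.05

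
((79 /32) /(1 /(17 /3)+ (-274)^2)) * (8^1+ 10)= 12087 /20420720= 0.00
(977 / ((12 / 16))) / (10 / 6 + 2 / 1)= 3908 / 11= 355.27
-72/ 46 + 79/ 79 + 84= 1919/ 23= 83.43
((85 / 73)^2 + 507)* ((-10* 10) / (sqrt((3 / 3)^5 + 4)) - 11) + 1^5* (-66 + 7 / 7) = -28391.28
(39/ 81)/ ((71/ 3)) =13/ 639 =0.02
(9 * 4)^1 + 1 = 37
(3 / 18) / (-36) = -1 / 216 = -0.00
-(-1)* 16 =16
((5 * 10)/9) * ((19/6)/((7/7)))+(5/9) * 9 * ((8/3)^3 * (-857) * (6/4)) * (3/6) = -1644965/27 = -60924.63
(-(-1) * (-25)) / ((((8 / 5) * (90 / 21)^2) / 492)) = -10045 / 24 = -418.54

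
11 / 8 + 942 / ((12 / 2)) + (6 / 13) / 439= 7230817 / 45656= 158.38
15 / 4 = 3.75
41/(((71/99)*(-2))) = -4059/142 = -28.58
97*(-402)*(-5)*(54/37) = 10528380/37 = 284550.81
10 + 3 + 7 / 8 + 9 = 183 / 8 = 22.88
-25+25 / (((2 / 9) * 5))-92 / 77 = -569 / 154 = -3.69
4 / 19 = 0.21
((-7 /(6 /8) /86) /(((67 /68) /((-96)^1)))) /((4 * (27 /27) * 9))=7616 /25929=0.29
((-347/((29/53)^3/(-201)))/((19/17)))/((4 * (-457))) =-176523310023/847078748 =-208.39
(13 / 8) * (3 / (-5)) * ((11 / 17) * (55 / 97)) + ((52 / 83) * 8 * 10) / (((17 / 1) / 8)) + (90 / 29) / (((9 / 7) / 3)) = 967511047 / 31753144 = 30.47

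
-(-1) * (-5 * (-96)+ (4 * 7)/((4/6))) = 522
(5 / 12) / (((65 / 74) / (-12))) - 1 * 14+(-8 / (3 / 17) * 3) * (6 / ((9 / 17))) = -60880 / 39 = -1561.03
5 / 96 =0.05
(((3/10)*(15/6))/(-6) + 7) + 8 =119/8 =14.88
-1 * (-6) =6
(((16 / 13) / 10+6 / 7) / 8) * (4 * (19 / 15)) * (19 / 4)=80503 / 27300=2.95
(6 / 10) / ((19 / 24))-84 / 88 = -411 / 2090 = -0.20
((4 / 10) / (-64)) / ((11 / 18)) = -9 / 880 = -0.01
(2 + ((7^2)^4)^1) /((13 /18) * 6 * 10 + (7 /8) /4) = 553421088 /4181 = 132365.72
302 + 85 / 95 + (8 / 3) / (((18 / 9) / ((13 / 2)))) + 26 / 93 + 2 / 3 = 184067 / 589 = 312.51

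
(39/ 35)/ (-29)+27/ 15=1788/ 1015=1.76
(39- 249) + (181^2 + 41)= 32592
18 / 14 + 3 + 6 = 72 / 7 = 10.29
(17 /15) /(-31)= -17 /465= -0.04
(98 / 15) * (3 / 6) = 49 / 15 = 3.27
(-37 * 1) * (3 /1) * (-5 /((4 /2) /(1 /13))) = 555 /26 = 21.35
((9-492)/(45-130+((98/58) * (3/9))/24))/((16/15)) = 1890945/354862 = 5.33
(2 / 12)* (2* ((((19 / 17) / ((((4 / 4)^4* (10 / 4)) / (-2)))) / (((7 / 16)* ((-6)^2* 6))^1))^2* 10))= 46208 / 154850535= 0.00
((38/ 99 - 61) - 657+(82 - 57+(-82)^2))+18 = 598889/ 99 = 6049.38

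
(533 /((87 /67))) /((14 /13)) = 381.15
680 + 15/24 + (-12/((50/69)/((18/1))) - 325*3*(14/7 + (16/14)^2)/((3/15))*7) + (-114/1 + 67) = -157480237/1400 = -112485.88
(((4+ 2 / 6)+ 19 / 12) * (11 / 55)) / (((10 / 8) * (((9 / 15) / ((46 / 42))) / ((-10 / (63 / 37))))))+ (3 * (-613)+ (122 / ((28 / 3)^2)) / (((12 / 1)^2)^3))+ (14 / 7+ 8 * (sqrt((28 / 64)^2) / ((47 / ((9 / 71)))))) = -343565955647143 / 185998934016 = -1847.14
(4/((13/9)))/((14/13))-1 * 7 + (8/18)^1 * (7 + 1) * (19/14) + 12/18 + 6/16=725/504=1.44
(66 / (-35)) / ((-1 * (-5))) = -0.38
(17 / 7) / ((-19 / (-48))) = 6.14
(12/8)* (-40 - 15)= -165/2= -82.50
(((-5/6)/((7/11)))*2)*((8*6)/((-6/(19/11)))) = 760/21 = 36.19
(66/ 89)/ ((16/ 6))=99/ 356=0.28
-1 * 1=-1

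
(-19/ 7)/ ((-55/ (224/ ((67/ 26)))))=15808/ 3685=4.29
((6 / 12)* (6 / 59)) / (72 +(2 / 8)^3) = 192 / 271931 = 0.00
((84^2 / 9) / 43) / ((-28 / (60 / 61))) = -0.64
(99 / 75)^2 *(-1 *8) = -8712 / 625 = -13.94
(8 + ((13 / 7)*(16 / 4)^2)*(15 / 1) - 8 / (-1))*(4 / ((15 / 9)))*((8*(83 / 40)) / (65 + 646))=1073024 / 41475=25.87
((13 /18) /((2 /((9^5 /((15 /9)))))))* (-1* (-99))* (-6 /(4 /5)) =-75996063 /8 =-9499507.88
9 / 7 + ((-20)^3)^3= -3583999999991 / 7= -511999999998.71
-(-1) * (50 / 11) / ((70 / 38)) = 190 / 77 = 2.47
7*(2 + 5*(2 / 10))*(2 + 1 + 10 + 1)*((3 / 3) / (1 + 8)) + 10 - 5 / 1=113 / 3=37.67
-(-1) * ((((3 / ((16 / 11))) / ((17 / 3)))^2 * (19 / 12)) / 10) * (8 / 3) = 20691 / 369920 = 0.06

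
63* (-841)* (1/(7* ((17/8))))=-60552/17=-3561.88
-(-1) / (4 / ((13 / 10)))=13 / 40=0.32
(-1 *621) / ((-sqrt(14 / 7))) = 621 *sqrt(2) / 2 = 439.11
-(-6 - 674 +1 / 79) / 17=53719 / 1343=40.00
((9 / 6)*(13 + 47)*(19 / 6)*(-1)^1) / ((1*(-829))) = 285 / 829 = 0.34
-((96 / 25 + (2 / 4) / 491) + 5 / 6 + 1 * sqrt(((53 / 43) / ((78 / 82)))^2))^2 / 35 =-15103407644230084 / 14831230042321875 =-1.02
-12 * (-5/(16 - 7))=20/3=6.67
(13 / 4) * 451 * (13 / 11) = 6929 / 4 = 1732.25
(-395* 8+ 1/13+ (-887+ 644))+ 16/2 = -44134/13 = -3394.92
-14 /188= -7 /94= -0.07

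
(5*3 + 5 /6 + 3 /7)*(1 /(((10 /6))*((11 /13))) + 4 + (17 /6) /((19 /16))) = 15191969 /131670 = 115.38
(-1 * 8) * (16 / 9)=-128 / 9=-14.22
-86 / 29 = -2.97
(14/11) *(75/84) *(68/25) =34/11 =3.09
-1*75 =-75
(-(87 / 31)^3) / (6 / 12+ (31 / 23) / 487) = -14751784206 / 335536033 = -43.96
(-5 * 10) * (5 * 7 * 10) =-17500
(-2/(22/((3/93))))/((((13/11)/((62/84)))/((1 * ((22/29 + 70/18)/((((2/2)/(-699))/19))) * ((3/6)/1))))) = 5369951/95004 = 56.52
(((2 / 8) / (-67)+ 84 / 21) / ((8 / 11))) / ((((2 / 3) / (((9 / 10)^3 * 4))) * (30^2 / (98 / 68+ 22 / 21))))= 14249763 / 214400000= 0.07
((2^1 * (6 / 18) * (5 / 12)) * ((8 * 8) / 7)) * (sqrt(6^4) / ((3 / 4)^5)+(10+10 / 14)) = 4911520 / 11907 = 412.49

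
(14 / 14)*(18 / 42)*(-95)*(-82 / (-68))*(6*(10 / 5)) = -70110 / 119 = -589.16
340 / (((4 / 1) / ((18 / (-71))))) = -1530 / 71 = -21.55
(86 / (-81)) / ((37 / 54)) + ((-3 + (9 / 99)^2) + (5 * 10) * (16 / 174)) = 21974 / 389499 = 0.06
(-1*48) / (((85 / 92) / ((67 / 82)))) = -147936 / 3485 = -42.45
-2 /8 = -1 /4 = -0.25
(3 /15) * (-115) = -23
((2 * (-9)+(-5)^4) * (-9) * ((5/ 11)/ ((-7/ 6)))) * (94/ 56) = 3851415/ 1078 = 3572.74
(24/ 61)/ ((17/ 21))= 504/ 1037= 0.49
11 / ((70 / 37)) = 407 / 70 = 5.81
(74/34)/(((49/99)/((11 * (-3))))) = -120879/833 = -145.11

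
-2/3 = -0.67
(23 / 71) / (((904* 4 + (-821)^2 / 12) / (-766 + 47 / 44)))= -0.00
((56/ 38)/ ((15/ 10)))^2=3136/ 3249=0.97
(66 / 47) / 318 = 11 / 2491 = 0.00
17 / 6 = 2.83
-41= -41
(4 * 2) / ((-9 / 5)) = -40 / 9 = -4.44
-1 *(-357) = 357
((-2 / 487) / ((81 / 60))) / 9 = -40 / 118341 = -0.00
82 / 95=0.86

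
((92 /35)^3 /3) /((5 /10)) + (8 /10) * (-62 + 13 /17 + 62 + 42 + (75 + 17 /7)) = 236729492 /2186625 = 108.26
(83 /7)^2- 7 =133.59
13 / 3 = 4.33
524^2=274576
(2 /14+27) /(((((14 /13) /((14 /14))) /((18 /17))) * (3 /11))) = 81510 /833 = 97.85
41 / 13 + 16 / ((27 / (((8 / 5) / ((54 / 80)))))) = 43201 / 9477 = 4.56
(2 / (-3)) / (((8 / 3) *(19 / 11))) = -11 / 76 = -0.14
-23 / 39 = -0.59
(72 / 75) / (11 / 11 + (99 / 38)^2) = 34656 / 281125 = 0.12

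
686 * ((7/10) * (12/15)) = 9604/25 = 384.16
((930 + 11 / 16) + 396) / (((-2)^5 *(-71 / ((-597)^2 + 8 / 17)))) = 128613565147 / 617984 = 208117.95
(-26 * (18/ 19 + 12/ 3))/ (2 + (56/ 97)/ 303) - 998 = -45673760/ 42997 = -1062.25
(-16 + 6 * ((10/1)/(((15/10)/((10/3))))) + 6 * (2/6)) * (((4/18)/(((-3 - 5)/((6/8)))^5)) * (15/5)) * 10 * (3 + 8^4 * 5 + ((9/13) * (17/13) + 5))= -83674333125/708837376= -118.04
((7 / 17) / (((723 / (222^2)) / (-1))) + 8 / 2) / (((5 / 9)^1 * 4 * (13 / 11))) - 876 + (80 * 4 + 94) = -125473458 / 266305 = -471.16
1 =1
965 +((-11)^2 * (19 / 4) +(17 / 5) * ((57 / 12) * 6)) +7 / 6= 98269 / 60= 1637.82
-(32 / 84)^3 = -512 / 9261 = -0.06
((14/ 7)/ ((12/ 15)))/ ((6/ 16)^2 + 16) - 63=-64919/ 1033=-62.85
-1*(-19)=19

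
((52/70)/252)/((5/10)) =13/2205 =0.01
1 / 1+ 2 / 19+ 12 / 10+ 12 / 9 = 1037 / 285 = 3.64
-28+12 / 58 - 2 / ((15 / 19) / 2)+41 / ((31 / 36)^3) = 406277206 / 12959085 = 31.35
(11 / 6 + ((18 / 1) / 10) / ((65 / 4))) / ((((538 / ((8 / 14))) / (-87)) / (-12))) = 1319268 / 611975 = 2.16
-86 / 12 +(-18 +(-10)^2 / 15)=-37 / 2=-18.50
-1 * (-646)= 646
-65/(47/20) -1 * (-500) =22200/47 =472.34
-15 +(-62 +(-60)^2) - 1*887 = 2636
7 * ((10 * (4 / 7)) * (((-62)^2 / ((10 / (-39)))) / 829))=-599664 / 829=-723.36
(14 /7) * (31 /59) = 62 /59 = 1.05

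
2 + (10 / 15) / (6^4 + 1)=7784 / 3891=2.00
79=79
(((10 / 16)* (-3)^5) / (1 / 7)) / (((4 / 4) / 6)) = -25515 / 4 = -6378.75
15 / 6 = 5 / 2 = 2.50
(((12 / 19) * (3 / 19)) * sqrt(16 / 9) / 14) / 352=3 / 111188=0.00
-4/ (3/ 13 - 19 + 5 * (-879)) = 52/ 57379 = 0.00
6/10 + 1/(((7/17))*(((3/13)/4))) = 4483/105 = 42.70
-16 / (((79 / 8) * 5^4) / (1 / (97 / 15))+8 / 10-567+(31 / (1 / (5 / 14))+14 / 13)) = -174720 / 429782881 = -0.00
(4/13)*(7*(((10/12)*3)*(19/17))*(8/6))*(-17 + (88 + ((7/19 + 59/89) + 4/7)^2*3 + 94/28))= 153311058340/232821953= 658.49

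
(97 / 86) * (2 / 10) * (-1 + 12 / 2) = 97 / 86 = 1.13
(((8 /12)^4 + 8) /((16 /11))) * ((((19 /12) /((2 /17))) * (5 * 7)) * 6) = 10321465 /648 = 15928.19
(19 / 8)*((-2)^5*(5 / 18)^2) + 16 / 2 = 173 / 81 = 2.14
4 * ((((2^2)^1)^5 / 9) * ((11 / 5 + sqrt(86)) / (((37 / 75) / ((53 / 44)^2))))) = 3595520 / 1221 + 17977600 * sqrt(86) / 13431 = 15357.61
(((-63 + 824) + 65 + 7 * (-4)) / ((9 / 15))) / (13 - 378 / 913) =1214290 / 11491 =105.67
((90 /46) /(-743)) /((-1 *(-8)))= -45 /136712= -0.00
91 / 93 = 0.98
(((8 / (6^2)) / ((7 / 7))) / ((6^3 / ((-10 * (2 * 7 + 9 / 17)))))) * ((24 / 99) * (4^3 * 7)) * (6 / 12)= -1106560 / 136323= -8.12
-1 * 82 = -82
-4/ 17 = -0.24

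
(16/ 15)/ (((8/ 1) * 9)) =2/ 135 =0.01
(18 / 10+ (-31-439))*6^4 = -3033936 / 5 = -606787.20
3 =3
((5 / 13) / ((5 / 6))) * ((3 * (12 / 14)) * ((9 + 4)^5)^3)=425236649655523212 / 7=60748092807931887.43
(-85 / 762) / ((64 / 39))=-1105 / 16256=-0.07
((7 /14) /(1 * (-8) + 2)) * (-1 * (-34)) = -17 /6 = -2.83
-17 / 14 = -1.21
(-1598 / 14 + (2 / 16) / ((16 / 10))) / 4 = -51101 / 1792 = -28.52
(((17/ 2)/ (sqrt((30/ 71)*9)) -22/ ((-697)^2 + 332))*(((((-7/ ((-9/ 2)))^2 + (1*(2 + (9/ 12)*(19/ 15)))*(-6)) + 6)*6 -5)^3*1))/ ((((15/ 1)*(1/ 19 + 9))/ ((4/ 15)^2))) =919191720820736/ 173582439762234375 -177571127885824*sqrt(2130)/ 16067786484375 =-510.04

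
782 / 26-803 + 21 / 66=-772.60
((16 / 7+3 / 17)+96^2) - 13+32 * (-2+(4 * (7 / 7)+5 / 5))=1106874 / 119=9301.46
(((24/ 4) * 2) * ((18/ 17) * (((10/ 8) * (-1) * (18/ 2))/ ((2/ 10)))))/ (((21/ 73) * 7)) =-354.92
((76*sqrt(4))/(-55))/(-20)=38/275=0.14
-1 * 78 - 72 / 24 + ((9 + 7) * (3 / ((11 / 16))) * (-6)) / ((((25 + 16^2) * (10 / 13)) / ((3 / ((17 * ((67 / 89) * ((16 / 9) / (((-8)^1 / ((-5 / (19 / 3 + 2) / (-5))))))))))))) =-225193689 / 3520649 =-63.96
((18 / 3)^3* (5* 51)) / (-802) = -27540 / 401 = -68.68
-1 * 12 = -12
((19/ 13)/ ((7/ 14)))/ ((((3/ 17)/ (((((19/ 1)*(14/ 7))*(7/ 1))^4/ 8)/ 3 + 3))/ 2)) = 808535474692/ 117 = 6910559612.75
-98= -98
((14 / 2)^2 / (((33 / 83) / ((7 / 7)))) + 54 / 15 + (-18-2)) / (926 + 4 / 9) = 52887 / 458590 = 0.12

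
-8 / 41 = -0.20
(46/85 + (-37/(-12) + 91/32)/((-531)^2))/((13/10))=1245188141/2991042288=0.42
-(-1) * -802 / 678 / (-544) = 401 / 184416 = 0.00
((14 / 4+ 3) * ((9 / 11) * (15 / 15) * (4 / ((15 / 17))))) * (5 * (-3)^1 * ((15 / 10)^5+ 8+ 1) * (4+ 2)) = -3168477 / 88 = -36005.42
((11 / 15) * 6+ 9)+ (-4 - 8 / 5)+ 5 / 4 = 181 / 20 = 9.05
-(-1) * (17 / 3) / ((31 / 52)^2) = 45968 / 2883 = 15.94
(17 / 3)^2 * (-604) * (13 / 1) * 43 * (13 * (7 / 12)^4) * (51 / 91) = -142242586031 / 15552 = -9146256.82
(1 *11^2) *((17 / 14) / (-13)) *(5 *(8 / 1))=-41140 / 91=-452.09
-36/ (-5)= 36/ 5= 7.20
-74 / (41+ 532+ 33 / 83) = -3071 / 23796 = -0.13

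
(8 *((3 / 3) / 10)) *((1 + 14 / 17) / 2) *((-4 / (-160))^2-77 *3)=-11457569 / 68000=-168.49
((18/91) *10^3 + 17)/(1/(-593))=-11591371/91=-127377.70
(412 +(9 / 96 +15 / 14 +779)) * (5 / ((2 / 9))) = 12017025 / 448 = 26823.72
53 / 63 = 0.84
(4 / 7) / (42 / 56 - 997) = -16 / 27895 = -0.00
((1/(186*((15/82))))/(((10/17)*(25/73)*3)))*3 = 50881/348750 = 0.15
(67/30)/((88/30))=67/88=0.76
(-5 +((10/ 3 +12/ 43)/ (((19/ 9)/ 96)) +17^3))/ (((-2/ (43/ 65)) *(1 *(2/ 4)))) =-4144044/ 1235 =-3355.50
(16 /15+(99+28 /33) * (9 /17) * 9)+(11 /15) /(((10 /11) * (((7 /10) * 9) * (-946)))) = 7246394149 /15197490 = 476.82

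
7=7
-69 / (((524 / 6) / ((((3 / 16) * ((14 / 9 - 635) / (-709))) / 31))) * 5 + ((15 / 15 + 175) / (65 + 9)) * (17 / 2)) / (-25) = 4851551 / 142078486900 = 0.00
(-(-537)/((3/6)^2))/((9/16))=11456/3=3818.67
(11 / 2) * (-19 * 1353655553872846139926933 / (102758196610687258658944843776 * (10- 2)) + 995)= 8997507412317765608752367276297563 / 1644131145770996138543117500416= 5472.50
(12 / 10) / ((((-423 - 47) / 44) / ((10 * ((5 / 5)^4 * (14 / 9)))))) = -1232 / 705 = -1.75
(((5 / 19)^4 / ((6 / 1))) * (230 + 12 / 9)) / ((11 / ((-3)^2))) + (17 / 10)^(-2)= 0.50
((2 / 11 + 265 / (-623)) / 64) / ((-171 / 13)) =21697 / 74999232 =0.00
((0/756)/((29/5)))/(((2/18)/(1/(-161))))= 0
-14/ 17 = -0.82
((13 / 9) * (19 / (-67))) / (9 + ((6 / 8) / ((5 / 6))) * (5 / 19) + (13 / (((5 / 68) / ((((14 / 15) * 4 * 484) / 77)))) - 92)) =-234650 / 2329290309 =-0.00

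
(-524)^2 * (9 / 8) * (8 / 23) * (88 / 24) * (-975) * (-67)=591910347600 / 23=25735232504.35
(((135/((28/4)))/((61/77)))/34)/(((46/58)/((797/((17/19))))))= 652133295/810934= 804.18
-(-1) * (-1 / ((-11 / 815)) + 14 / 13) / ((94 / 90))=483705 / 6721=71.97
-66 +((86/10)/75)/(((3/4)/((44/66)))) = -222406/3375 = -65.90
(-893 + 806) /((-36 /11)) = 319 /12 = 26.58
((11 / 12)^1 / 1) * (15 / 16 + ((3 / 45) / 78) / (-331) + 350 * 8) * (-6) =-95455277687 / 6196320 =-15405.16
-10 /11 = -0.91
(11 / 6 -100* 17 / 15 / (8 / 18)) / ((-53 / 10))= 7595 / 159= 47.77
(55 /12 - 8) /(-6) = 0.57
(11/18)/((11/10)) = 5/9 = 0.56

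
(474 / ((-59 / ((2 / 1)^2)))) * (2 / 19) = -3792 / 1121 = -3.38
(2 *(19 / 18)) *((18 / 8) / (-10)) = -19 / 40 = -0.48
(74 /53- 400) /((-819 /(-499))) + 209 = -69991 /2067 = -33.86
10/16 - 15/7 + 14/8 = 13/56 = 0.23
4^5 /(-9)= -1024 /9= -113.78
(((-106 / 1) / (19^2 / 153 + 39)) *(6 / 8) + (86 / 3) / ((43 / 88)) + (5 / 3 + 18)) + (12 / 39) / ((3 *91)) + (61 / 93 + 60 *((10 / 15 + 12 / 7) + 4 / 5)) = 17764732191 / 66304784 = 267.93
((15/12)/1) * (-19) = -95/4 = -23.75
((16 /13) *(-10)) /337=-0.04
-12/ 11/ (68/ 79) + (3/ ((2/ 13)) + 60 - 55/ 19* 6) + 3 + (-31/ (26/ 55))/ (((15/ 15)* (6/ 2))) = 5820538/ 138567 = 42.01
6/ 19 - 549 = -10425/ 19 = -548.68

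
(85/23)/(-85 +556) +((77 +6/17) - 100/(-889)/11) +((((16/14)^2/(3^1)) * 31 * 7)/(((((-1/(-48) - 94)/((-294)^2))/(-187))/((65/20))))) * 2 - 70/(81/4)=1782075341376916108196/16872729715611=105618674.12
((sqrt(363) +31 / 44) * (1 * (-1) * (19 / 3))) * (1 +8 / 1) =-627 * sqrt(3)- 1767 / 44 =-1126.15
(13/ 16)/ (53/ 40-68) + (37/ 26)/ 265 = -0.01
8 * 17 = 136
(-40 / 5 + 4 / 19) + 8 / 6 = -368 / 57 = -6.46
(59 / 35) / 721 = 59 / 25235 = 0.00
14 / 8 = 7 / 4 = 1.75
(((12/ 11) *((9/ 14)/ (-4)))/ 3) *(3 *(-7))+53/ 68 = 1501/ 748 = 2.01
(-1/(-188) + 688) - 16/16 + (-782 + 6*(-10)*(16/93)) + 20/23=-14000587/134044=-104.45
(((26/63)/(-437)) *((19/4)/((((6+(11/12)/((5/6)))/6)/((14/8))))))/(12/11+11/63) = -15015/2864282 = -0.01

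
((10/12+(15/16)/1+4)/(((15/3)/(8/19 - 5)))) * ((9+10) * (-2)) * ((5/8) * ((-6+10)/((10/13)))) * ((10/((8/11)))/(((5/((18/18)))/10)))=1148719/64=17948.73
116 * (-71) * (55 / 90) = -45298 / 9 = -5033.11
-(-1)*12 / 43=12 / 43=0.28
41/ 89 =0.46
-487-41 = -528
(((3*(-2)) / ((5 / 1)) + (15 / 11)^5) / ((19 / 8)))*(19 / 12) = 1887046 / 805255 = 2.34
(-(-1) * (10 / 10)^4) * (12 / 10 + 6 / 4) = 27 / 10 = 2.70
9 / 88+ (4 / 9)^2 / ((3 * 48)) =0.10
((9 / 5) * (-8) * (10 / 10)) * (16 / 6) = -192 / 5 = -38.40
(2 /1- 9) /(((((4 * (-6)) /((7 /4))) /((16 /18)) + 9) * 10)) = 49 /450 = 0.11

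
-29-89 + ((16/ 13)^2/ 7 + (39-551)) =-745034/ 1183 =-629.78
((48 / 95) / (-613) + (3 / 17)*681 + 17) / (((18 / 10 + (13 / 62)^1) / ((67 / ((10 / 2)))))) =564126509416 / 616766885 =914.65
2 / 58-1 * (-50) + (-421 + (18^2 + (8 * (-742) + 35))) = -172491 / 29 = -5947.97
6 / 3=2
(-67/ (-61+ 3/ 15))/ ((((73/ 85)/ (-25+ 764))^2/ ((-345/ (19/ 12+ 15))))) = -1368081231913125/ 80595796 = -16974597.93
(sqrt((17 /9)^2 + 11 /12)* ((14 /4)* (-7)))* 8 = -98* sqrt(1453) /9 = -415.07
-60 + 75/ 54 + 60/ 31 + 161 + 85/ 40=237595/ 2232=106.45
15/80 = 0.19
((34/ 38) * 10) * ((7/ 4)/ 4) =595/ 152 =3.91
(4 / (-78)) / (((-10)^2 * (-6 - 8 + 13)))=0.00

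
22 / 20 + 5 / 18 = 62 / 45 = 1.38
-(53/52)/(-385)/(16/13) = 53/24640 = 0.00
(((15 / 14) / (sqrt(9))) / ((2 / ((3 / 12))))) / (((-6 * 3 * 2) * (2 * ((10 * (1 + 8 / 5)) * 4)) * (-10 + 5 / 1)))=1 / 838656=0.00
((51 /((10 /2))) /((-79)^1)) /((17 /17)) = -51 /395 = -0.13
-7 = -7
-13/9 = -1.44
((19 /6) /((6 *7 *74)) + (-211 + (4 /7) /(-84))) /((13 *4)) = -27543851 /6787872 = -4.06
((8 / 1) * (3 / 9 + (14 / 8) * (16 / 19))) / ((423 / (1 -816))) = -671560 / 24111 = -27.85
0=0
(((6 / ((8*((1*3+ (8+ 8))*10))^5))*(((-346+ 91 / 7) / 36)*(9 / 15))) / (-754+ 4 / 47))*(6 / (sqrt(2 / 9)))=140859*sqrt(2) / 2875001797541888000000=0.00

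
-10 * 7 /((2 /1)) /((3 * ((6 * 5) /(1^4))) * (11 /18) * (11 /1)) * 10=-70 /121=-0.58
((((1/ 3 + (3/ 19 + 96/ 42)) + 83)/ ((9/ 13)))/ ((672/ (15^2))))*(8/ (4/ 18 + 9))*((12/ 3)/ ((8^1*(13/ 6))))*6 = 7700625/ 154546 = 49.83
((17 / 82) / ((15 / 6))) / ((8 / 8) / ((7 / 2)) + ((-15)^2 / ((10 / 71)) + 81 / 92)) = 10948 / 211055905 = 0.00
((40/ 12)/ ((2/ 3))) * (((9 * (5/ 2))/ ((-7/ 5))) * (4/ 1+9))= -14625/ 14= -1044.64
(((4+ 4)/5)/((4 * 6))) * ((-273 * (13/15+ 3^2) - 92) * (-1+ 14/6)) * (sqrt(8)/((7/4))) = -445696 * sqrt(2)/1575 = -400.20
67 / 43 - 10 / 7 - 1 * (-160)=48199 / 301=160.13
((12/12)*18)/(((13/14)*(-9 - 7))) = -63/52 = -1.21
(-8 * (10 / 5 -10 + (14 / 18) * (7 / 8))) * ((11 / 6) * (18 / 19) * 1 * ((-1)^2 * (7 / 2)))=40579 / 114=355.96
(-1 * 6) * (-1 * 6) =36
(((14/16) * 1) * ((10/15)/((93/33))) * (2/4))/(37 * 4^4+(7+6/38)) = 1463/133997376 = 0.00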